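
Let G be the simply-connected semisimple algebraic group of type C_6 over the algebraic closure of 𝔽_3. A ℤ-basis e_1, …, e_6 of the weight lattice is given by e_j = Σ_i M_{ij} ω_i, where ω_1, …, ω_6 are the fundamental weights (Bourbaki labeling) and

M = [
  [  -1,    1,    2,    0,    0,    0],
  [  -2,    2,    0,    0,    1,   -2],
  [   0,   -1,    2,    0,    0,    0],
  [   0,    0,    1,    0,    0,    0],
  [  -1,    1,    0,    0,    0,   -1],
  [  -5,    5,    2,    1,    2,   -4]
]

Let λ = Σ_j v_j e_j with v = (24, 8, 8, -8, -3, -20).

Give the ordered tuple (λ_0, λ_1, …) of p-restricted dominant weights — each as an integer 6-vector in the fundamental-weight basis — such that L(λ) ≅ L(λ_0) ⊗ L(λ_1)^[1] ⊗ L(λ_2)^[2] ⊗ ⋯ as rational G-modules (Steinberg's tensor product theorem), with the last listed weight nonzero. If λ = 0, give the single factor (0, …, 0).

ω-coordinates c = M·v, v = (24, 8, 8, -8, -3, -20):
  c_1 = (-1)·(24) + 1·8 + 2·8 + (0)·(-8) + (0)·(-3) + (0)·(-20) = 0
  c_2 = (-2)·(24) + 2·8 + 0·8 + (0)·(-8) + (1)·(-3) + (-2)·(-20) = 5
  c_3 = 0·24 + (-1)·(8) + 2·8 + (0)·(-8) + (0)·(-3) + (0)·(-20) = 8
  c_4 = 0·24 + 0·8 + 1·8 + (0)·(-8) + (0)·(-3) + (0)·(-20) = 8
  c_5 = (-1)·(24) + 1·8 + 0·8 + (0)·(-8) + (0)·(-3) + (-1)·(-20) = 4
  c_6 = (-5)·(24) + 5·8 + 2·8 + (1)·(-8) + (2)·(-3) + (-4)·(-20) = 2
Base-3 expansion of each c_i:
  c_1 = 0
  c_2 = 5 = 2·3^0 + 1·3^1
  c_3 = 8 = 2·3^0 + 2·3^1
  c_4 = 8 = 2·3^0 + 2·3^1
  c_5 = 4 = 1·3^0 + 1·3^1
  c_6 = 2 = 2·3^0
λ_0 = (0, 2, 2, 2, 1, 2)
λ_1 = (0, 1, 2, 2, 1, 0)

((0, 2, 2, 2, 1, 2), (0, 1, 2, 2, 1, 0))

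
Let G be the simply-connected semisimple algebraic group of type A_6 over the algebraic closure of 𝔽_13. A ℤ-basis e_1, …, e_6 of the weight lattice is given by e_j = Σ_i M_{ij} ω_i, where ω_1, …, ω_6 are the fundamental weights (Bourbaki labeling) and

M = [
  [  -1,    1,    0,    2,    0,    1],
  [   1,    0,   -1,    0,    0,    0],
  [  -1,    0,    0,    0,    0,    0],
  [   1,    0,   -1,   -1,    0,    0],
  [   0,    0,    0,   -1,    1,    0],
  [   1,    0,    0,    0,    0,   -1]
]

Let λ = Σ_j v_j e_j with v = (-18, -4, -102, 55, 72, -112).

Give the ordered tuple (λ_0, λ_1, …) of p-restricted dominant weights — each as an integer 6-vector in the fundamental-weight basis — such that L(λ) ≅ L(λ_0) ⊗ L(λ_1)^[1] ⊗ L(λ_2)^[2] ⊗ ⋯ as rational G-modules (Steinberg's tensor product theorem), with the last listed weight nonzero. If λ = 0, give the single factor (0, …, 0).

In the fundamental-weight basis, λ has coordinates c = M·v (v = (-18, -4, -102, 55, 72, -112)):
  c_1 = (-1)·(-18) + (1)·(-4) + (0)·(-102) + (2)·(55) + (0)·(72) + (1)·(-112) = 12
  c_2 = (1)·(-18) + (0)·(-4) + (-1)·(-102) + (0)·(55) + (0)·(72) + (0)·(-112) = 84
  c_3 = (-1)·(-18) + (0)·(-4) + (0)·(-102) + (0)·(55) + (0)·(72) + (0)·(-112) = 18
  c_4 = (1)·(-18) + (0)·(-4) + (-1)·(-102) + (-1)·(55) + (0)·(72) + (0)·(-112) = 29
  c_5 = (0)·(-18) + (0)·(-4) + (0)·(-102) + (-1)·(55) + (1)·(72) + (0)·(-112) = 17
  c_6 = (1)·(-18) + (0)·(-4) + (0)·(-102) + (0)·(55) + (0)·(72) + (-1)·(-112) = 94
Base-13 expansion of each c_i:
  c_1 = 12 = 12·13^0
  c_2 = 84 = 6·13^0 + 6·13^1
  c_3 = 18 = 5·13^0 + 1·13^1
  c_4 = 29 = 3·13^0 + 2·13^1
  c_5 = 17 = 4·13^0 + 1·13^1
  c_6 = 94 = 3·13^0 + 7·13^1
Factor λ_0 = (12, 6, 5, 3, 4, 3)
Factor λ_1 = (0, 6, 1, 2, 1, 7)

((12, 6, 5, 3, 4, 3), (0, 6, 1, 2, 1, 7))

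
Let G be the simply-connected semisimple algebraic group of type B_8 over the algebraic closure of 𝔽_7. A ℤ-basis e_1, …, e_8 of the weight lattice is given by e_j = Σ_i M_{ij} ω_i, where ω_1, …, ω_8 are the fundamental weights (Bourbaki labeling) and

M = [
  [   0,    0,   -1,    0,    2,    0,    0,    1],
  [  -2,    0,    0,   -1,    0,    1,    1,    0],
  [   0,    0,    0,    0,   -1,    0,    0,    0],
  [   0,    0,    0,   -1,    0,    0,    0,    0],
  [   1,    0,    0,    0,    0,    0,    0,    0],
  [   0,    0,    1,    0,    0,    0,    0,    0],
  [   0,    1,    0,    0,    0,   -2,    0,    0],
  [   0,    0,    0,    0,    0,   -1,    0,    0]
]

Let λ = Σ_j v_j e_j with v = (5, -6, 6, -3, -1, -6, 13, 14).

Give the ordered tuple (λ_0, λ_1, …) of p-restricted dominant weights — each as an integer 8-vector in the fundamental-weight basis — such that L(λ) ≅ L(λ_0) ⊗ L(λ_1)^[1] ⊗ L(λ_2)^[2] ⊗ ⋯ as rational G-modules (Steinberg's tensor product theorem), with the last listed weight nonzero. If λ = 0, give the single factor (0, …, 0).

ω-coordinates c = M·v, v = (5, -6, 6, -3, -1, -6, 13, 14):
  c_1 = (0)·(5) + (0)·(-6) + (-1)·(6) + (0)·(-3) + (2)·(-1) + (0)·(-6) + (0)·(13) + (1)·(14) = 6
  c_2 = (-2)·(5) + (0)·(-6) + (0)·(6) + (-1)·(-3) + (0)·(-1) + (1)·(-6) + (1)·(13) + (0)·(14) = 0
  c_3 = (0)·(5) + (0)·(-6) + (0)·(6) + (0)·(-3) + (-1)·(-1) + (0)·(-6) + (0)·(13) + (0)·(14) = 1
  c_4 = (0)·(5) + (0)·(-6) + (0)·(6) + (-1)·(-3) + (0)·(-1) + (0)·(-6) + (0)·(13) + (0)·(14) = 3
  c_5 = (1)·(5) + (0)·(-6) + (0)·(6) + (0)·(-3) + (0)·(-1) + (0)·(-6) + (0)·(13) + (0)·(14) = 5
  c_6 = (0)·(5) + (0)·(-6) + (1)·(6) + (0)·(-3) + (0)·(-1) + (0)·(-6) + (0)·(13) + (0)·(14) = 6
  c_7 = (0)·(5) + (1)·(-6) + (0)·(6) + (0)·(-3) + (0)·(-1) + (-2)·(-6) + (0)·(13) + (0)·(14) = 6
  c_8 = (0)·(5) + (0)·(-6) + (0)·(6) + (0)·(-3) + (0)·(-1) + (-1)·(-6) + (0)·(13) + (0)·(14) = 6
Expand coordinatewise in base 7:
  c_1 = 6 = 6·7^0
  c_2 = 0
  c_3 = 1 = 1·7^0
  c_4 = 3 = 3·7^0
  c_5 = 5 = 5·7^0
  c_6 = 6 = 6·7^0
  c_7 = 6 = 6·7^0
  c_8 = 6 = 6·7^0
p-restricted factor λ_0 = (6, 0, 1, 3, 5, 6, 6, 6)

((6, 0, 1, 3, 5, 6, 6, 6),)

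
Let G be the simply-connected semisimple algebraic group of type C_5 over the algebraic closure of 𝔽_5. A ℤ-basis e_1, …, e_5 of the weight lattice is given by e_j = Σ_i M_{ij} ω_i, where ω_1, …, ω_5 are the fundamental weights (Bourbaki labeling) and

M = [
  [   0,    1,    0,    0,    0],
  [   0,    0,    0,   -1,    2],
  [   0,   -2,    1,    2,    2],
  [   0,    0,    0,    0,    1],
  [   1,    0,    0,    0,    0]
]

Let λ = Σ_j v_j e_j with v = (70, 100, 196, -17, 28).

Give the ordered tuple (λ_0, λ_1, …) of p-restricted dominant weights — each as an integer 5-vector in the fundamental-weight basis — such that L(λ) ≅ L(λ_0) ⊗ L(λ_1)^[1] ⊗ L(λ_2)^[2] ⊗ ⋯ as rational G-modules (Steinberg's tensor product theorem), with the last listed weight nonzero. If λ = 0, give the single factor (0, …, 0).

Compute c_i = Σ_j M_{ij} v_j with v = (70, 100, 196, -17, 28):
  c_1 = 0*70 + 1*100 + 0*196 + 0*-17 + 0*28 = 100
  c_2 = 0*70 + 0*100 + 0*196 + -1*-17 + 2*28 = 73
  c_3 = 0*70 + -2*100 + 1*196 + 2*-17 + 2*28 = 18
  c_4 = 0*70 + 0*100 + 0*196 + 0*-17 + 1*28 = 28
  c_5 = 1*70 + 0*100 + 0*196 + 0*-17 + 0*28 = 70
Writing each c_i in base p = 5:
  c_1 = 100 = 0·5^0 + 0·5^1 + 4·5^2
  c_2 = 73 = 3·5^0 + 4·5^1 + 2·5^2
  c_3 = 18 = 3·5^0 + 3·5^1
  c_4 = 28 = 3·5^0 + 0·5^1 + 1·5^2
  c_5 = 70 = 0·5^0 + 4·5^1 + 2·5^2
λ_0 = (0, 3, 3, 3, 0)
λ_1 = (0, 4, 3, 0, 4)
λ_2 = (4, 2, 0, 1, 2)

((0, 3, 3, 3, 0), (0, 4, 3, 0, 4), (4, 2, 0, 1, 2))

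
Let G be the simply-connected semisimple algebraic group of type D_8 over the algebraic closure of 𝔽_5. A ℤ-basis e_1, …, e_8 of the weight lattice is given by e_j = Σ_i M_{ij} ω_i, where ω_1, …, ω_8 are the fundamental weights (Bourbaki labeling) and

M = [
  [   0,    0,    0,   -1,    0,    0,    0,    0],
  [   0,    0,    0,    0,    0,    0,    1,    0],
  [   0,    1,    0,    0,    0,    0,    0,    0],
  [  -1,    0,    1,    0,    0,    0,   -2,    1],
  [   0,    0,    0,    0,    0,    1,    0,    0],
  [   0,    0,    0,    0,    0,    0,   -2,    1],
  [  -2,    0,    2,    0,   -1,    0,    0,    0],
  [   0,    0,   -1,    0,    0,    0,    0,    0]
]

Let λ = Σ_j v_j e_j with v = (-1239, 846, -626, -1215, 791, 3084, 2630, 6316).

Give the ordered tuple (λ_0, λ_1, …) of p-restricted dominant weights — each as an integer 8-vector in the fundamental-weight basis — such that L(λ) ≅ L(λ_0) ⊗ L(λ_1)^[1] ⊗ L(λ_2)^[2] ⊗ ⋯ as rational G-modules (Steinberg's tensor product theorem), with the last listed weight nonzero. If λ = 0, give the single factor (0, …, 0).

((0, 0, 1, 4, 4, 1, 0, 1), (3, 1, 4, 3, 1, 1, 2, 0), (3, 0, 3, 1, 3, 2, 2, 0), (4, 1, 1, 3, 4, 3, 3, 0), (1, 4, 1, 2, 4, 1, 0, 1))

Change of basis e → ω: c = M·v where v = (-1239, 846, -626, -1215, 791, 3084, 2630, 6316):
  c_1 = 0*-1239 + 0*846 + 0*-626 + -1*-1215 + 0*791 + 0*3084 + 0*2630 + 0*6316 = 1215
  c_2 = 0*-1239 + 0*846 + 0*-626 + 0*-1215 + 0*791 + 0*3084 + 1*2630 + 0*6316 = 2630
  c_3 = 0*-1239 + 1*846 + 0*-626 + 0*-1215 + 0*791 + 0*3084 + 0*2630 + 0*6316 = 846
  c_4 = -1*-1239 + 0*846 + 1*-626 + 0*-1215 + 0*791 + 0*3084 + -2*2630 + 1*6316 = 1669
  c_5 = 0*-1239 + 0*846 + 0*-626 + 0*-1215 + 0*791 + 1*3084 + 0*2630 + 0*6316 = 3084
  c_6 = 0*-1239 + 0*846 + 0*-626 + 0*-1215 + 0*791 + 0*3084 + -2*2630 + 1*6316 = 1056
  c_7 = -2*-1239 + 0*846 + 2*-626 + 0*-1215 + -1*791 + 0*3084 + 0*2630 + 0*6316 = 435
  c_8 = 0*-1239 + 0*846 + -1*-626 + 0*-1215 + 0*791 + 0*3084 + 0*2630 + 0*6316 = 626
p = 5; digits c_i = Σ_j d_{ij}·5^j, 0 ≤ d_{ij} < 5:
  c_1 = 1215 = 0·5^0 + 3·5^1 + 3·5^2 + 4·5^3 + 1·5^4
  c_2 = 2630 = 0·5^0 + 1·5^1 + 0·5^2 + 1·5^3 + 4·5^4
  c_3 = 846 = 1·5^0 + 4·5^1 + 3·5^2 + 1·5^3 + 1·5^4
  c_4 = 1669 = 4·5^0 + 3·5^1 + 1·5^2 + 3·5^3 + 2·5^4
  c_5 = 3084 = 4·5^0 + 1·5^1 + 3·5^2 + 4·5^3 + 4·5^4
  c_6 = 1056 = 1·5^0 + 1·5^1 + 2·5^2 + 3·5^3 + 1·5^4
  c_7 = 435 = 0·5^0 + 2·5^1 + 2·5^2 + 3·5^3
  c_8 = 626 = 1·5^0 + 0·5^1 + 0·5^2 + 0·5^3 + 1·5^4
Factor λ_0 = (0, 0, 1, 4, 4, 1, 0, 1)
Factor λ_1 = (3, 1, 4, 3, 1, 1, 2, 0)
Factor λ_2 = (3, 0, 3, 1, 3, 2, 2, 0)
Factor λ_3 = (4, 1, 1, 3, 4, 3, 3, 0)
Factor λ_4 = (1, 4, 1, 2, 4, 1, 0, 1)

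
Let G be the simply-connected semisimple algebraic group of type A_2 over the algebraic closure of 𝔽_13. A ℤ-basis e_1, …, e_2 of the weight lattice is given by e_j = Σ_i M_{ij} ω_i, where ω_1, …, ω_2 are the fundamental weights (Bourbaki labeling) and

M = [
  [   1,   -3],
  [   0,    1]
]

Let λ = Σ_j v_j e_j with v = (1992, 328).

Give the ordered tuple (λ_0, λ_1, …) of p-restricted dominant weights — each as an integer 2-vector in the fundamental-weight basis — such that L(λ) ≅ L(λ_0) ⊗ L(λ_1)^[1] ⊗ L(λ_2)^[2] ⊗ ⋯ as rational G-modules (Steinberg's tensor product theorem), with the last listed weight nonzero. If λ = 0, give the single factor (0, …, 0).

ω-coordinates c = M·v, v = (1992, 328):
  c_1 = 1·1992 + (-3)·(328) = 1008
  c_2 = 0·1992 + 1·328 = 328
Expand coordinatewise in base 13:
  c_1 = 1008 = 7·13^0 + 12·13^1 + 5·13^2
  c_2 = 328 = 3·13^0 + 12·13^1 + 1·13^2
Factor λ_0 = (7, 3)
Factor λ_1 = (12, 12)
Factor λ_2 = (5, 1)

((7, 3), (12, 12), (5, 1))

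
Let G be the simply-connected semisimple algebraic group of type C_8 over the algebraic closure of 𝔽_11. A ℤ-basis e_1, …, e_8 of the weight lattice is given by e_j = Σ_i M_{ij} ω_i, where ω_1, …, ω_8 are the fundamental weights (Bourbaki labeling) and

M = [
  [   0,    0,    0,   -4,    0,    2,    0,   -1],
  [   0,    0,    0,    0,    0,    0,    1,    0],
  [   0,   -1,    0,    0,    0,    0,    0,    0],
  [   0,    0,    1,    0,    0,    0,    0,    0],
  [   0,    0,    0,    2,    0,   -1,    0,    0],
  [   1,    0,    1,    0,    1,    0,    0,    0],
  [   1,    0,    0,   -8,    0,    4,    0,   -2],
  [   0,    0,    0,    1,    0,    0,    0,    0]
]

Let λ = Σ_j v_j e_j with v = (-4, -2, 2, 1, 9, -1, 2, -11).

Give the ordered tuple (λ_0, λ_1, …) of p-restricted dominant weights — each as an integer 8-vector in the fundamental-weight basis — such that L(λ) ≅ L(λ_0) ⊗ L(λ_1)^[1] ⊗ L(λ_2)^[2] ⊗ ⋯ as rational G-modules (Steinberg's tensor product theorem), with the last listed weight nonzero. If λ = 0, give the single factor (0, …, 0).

((5, 2, 2, 2, 3, 7, 6, 1),)

In the fundamental-weight basis, λ has coordinates c = M·v (v = (-4, -2, 2, 1, 9, -1, 2, -11)):
  c_1 = (0)·(-4) + (0)·(-2) + 0·2 + (-4)·(1) + 0·9 + (2)·(-1) + 0·2 + (-1)·(-11) = 5
  c_2 = (0)·(-4) + (0)·(-2) + 0·2 + 0·1 + 0·9 + (0)·(-1) + 1·2 + (0)·(-11) = 2
  c_3 = (0)·(-4) + (-1)·(-2) + 0·2 + 0·1 + 0·9 + (0)·(-1) + 0·2 + (0)·(-11) = 2
  c_4 = (0)·(-4) + (0)·(-2) + 1·2 + 0·1 + 0·9 + (0)·(-1) + 0·2 + (0)·(-11) = 2
  c_5 = (0)·(-4) + (0)·(-2) + 0·2 + 2·1 + 0·9 + (-1)·(-1) + 0·2 + (0)·(-11) = 3
  c_6 = (1)·(-4) + (0)·(-2) + 1·2 + 0·1 + 1·9 + (0)·(-1) + 0·2 + (0)·(-11) = 7
  c_7 = (1)·(-4) + (0)·(-2) + 0·2 + (-8)·(1) + 0·9 + (4)·(-1) + 0·2 + (-2)·(-11) = 6
  c_8 = (0)·(-4) + (0)·(-2) + 0·2 + 1·1 + 0·9 + (0)·(-1) + 0·2 + (0)·(-11) = 1
Base-11 expansion of each c_i:
  c_1 = 5 = 5·11^0
  c_2 = 2 = 2·11^0
  c_3 = 2 = 2·11^0
  c_4 = 2 = 2·11^0
  c_5 = 3 = 3·11^0
  c_6 = 7 = 7·11^0
  c_7 = 6 = 6·11^0
  c_8 = 1 = 1·11^0
p-restricted factor λ_0 = (5, 2, 2, 2, 3, 7, 6, 1)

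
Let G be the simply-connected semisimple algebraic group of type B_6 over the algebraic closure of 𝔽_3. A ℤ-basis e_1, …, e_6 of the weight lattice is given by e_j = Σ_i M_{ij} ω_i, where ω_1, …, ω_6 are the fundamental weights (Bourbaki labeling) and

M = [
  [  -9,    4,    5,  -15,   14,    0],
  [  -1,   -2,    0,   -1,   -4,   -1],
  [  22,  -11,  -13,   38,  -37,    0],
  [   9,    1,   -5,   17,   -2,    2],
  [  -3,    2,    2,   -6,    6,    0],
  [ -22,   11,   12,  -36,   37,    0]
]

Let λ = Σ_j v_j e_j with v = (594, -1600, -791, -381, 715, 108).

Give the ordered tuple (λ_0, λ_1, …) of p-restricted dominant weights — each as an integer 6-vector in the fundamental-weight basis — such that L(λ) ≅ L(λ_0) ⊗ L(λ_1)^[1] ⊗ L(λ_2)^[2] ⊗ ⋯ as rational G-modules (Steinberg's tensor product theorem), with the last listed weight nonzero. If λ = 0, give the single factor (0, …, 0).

((0, 1, 0, 1, 0, 2), (2, 0, 0, 0, 1, 0), (2, 2, 2, 1, 1, 1))

ω-coordinates c = M·v, v = (594, -1600, -791, -381, 715, 108):
  c_1 = (-9)·(594) + (4)·(-1600) + (5)·(-791) + (-15)·(-381) + 14·715 + 0·108 = 24
  c_2 = (-1)·(594) + (-2)·(-1600) + (0)·(-791) + (-1)·(-381) + (-4)·(715) + (-1)·(108) = 19
  c_3 = 22·594 + (-11)·(-1600) + (-13)·(-791) + (38)·(-381) + (-37)·(715) + 0·108 = 18
  c_4 = 9·594 + (1)·(-1600) + (-5)·(-791) + (17)·(-381) + (-2)·(715) + 2·108 = 10
  c_5 = (-3)·(594) + (2)·(-1600) + (2)·(-791) + (-6)·(-381) + 6·715 + 0·108 = 12
  c_6 = (-22)·(594) + (11)·(-1600) + (12)·(-791) + (-36)·(-381) + 37·715 + 0·108 = 11
Writing each c_i in base p = 3:
  c_1 = 24 = 0·3^0 + 2·3^1 + 2·3^2
  c_2 = 19 = 1·3^0 + 0·3^1 + 2·3^2
  c_3 = 18 = 0·3^0 + 0·3^1 + 2·3^2
  c_4 = 10 = 1·3^0 + 0·3^1 + 1·3^2
  c_5 = 12 = 0·3^0 + 1·3^1 + 1·3^2
  c_6 = 11 = 2·3^0 + 0·3^1 + 1·3^2
p-restricted factor λ_0 = (0, 1, 0, 1, 0, 2)
p-restricted factor λ_1 = (2, 0, 0, 0, 1, 0)
p-restricted factor λ_2 = (2, 2, 2, 1, 1, 1)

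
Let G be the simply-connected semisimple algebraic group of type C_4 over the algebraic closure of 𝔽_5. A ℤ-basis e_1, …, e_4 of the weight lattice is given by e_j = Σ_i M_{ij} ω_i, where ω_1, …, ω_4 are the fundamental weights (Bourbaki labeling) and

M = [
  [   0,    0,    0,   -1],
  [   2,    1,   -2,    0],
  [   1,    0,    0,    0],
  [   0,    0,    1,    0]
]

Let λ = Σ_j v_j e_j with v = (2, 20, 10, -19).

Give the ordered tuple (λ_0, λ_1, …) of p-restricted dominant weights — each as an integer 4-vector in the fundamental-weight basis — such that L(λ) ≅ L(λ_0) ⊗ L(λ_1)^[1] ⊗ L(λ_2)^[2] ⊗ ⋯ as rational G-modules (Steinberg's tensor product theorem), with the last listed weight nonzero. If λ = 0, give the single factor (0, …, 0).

((4, 4, 2, 0), (3, 0, 0, 2))

Compute c_i = Σ_j M_{ij} v_j with v = (2, 20, 10, -19):
  c_1 = 0·2 + 0·20 + 0·10 + (-1)·(-19) = 19
  c_2 = 2·2 + 1·20 + (-2)·(10) + (0)·(-19) = 4
  c_3 = 1·2 + 0·20 + 0·10 + (0)·(-19) = 2
  c_4 = 0·2 + 0·20 + 1·10 + (0)·(-19) = 10
Writing each c_i in base p = 5:
  c_1 = 19 = 4·5^0 + 3·5^1
  c_2 = 4 = 4·5^0
  c_3 = 2 = 2·5^0
  c_4 = 10 = 0·5^0 + 2·5^1
Factor λ_0 = (4, 4, 2, 0)
Factor λ_1 = (3, 0, 0, 2)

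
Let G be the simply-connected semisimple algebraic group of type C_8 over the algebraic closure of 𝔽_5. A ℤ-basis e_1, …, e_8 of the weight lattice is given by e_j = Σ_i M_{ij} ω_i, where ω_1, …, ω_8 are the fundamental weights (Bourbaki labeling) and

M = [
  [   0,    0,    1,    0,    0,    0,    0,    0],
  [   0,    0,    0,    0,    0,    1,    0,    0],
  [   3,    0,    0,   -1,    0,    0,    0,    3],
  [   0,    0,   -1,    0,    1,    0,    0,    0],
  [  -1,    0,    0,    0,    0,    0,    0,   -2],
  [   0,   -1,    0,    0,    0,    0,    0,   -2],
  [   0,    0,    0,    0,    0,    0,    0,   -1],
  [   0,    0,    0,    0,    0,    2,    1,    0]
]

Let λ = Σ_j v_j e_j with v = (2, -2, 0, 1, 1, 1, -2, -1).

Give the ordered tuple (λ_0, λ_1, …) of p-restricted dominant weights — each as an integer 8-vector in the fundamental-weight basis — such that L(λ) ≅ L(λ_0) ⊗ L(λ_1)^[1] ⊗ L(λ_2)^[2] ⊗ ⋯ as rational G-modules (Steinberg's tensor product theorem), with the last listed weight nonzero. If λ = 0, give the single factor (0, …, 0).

((0, 1, 2, 1, 0, 4, 1, 0),)

Compute c_i = Σ_j M_{ij} v_j with v = (2, -2, 0, 1, 1, 1, -2, -1):
  c_1 = 0*2 + 0*-2 + 1*0 + 0*1 + 0*1 + 0*1 + 0*-2 + 0*-1 = 0
  c_2 = 0*2 + 0*-2 + 0*0 + 0*1 + 0*1 + 1*1 + 0*-2 + 0*-1 = 1
  c_3 = 3*2 + 0*-2 + 0*0 + -1*1 + 0*1 + 0*1 + 0*-2 + 3*-1 = 2
  c_4 = 0*2 + 0*-2 + -1*0 + 0*1 + 1*1 + 0*1 + 0*-2 + 0*-1 = 1
  c_5 = -1*2 + 0*-2 + 0*0 + 0*1 + 0*1 + 0*1 + 0*-2 + -2*-1 = 0
  c_6 = 0*2 + -1*-2 + 0*0 + 0*1 + 0*1 + 0*1 + 0*-2 + -2*-1 = 4
  c_7 = 0*2 + 0*-2 + 0*0 + 0*1 + 0*1 + 0*1 + 0*-2 + -1*-1 = 1
  c_8 = 0*2 + 0*-2 + 0*0 + 0*1 + 0*1 + 2*1 + 1*-2 + 0*-1 = 0
Base-5 expansion of each c_i:
  c_1 = 0
  c_2 = 1 = 1·5^0
  c_3 = 2 = 2·5^0
  c_4 = 1 = 1·5^0
  c_5 = 0
  c_6 = 4 = 4·5^0
  c_7 = 1 = 1·5^0
  c_8 = 0
Factor λ_0 = (0, 1, 2, 1, 0, 4, 1, 0)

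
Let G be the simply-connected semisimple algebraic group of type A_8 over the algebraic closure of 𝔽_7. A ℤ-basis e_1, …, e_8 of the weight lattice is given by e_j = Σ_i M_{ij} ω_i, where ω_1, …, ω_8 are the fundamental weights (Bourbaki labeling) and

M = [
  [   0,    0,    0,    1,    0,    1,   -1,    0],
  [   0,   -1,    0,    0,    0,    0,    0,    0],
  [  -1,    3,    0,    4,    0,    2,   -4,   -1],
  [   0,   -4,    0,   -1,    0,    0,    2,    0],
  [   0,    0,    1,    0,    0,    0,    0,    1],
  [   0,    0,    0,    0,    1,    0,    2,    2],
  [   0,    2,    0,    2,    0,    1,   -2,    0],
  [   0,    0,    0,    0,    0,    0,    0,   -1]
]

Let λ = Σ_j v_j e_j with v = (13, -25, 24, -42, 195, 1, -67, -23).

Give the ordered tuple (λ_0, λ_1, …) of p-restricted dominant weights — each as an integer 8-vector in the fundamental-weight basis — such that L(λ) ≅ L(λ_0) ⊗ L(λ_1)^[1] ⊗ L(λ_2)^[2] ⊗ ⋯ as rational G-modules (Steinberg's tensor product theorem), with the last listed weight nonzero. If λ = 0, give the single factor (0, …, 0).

((5, 4, 2, 1, 1, 1, 1, 2), (3, 3, 5, 1, 0, 2, 0, 3))

Converting to the ω-basis (c_i = row i of M dotted with v = (13, -25, 24, -42, 195, 1, -67, -23)):
  c_1 = (0)·(13) + (0)·(-25) + (0)·(24) + (1)·(-42) + (0)·(195) + (1)·(1) + (-1)·(-67) + (0)·(-23) = 26
  c_2 = (0)·(13) + (-1)·(-25) + (0)·(24) + (0)·(-42) + (0)·(195) + (0)·(1) + (0)·(-67) + (0)·(-23) = 25
  c_3 = (-1)·(13) + (3)·(-25) + (0)·(24) + (4)·(-42) + (0)·(195) + (2)·(1) + (-4)·(-67) + (-1)·(-23) = 37
  c_4 = (0)·(13) + (-4)·(-25) + (0)·(24) + (-1)·(-42) + (0)·(195) + (0)·(1) + (2)·(-67) + (0)·(-23) = 8
  c_5 = (0)·(13) + (0)·(-25) + (1)·(24) + (0)·(-42) + (0)·(195) + (0)·(1) + (0)·(-67) + (1)·(-23) = 1
  c_6 = (0)·(13) + (0)·(-25) + (0)·(24) + (0)·(-42) + (1)·(195) + (0)·(1) + (2)·(-67) + (2)·(-23) = 15
  c_7 = (0)·(13) + (2)·(-25) + (0)·(24) + (2)·(-42) + (0)·(195) + (1)·(1) + (-2)·(-67) + (0)·(-23) = 1
  c_8 = (0)·(13) + (0)·(-25) + (0)·(24) + (0)·(-42) + (0)·(195) + (0)·(1) + (0)·(-67) + (-1)·(-23) = 23
Expand coordinatewise in base 7:
  c_1 = 26 = 5·7^0 + 3·7^1
  c_2 = 25 = 4·7^0 + 3·7^1
  c_3 = 37 = 2·7^0 + 5·7^1
  c_4 = 8 = 1·7^0 + 1·7^1
  c_5 = 1 = 1·7^0
  c_6 = 15 = 1·7^0 + 2·7^1
  c_7 = 1 = 1·7^0
  c_8 = 23 = 2·7^0 + 3·7^1
Factor λ_0 = (5, 4, 2, 1, 1, 1, 1, 2)
Factor λ_1 = (3, 3, 5, 1, 0, 2, 0, 3)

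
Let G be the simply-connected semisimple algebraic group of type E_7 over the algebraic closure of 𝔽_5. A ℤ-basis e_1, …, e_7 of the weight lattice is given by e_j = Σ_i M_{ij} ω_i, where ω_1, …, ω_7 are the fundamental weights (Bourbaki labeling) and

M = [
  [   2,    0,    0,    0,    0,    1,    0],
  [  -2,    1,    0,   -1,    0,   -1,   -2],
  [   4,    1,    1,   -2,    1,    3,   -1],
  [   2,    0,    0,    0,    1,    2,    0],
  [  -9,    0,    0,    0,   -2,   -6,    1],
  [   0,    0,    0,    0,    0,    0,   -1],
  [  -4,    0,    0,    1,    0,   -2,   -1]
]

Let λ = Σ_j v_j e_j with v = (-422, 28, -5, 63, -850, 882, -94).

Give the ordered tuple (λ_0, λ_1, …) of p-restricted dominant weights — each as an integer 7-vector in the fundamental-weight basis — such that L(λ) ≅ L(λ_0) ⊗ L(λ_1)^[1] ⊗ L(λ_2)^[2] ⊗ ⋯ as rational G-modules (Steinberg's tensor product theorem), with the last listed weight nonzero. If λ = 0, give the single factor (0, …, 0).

In the fundamental-weight basis, λ has coordinates c = M·v (v = (-422, 28, -5, 63, -850, 882, -94)):
  c_1 = 2*-422 + 0*28 + 0*-5 + 0*63 + 0*-850 + 1*882 + 0*-94 = 38
  c_2 = -2*-422 + 1*28 + 0*-5 + -1*63 + 0*-850 + -1*882 + -2*-94 = 115
  c_3 = 4*-422 + 1*28 + 1*-5 + -2*63 + 1*-850 + 3*882 + -1*-94 = 99
  c_4 = 2*-422 + 0*28 + 0*-5 + 0*63 + 1*-850 + 2*882 + 0*-94 = 70
  c_5 = -9*-422 + 0*28 + 0*-5 + 0*63 + -2*-850 + -6*882 + 1*-94 = 112
  c_6 = 0*-422 + 0*28 + 0*-5 + 0*63 + 0*-850 + 0*882 + -1*-94 = 94
  c_7 = -4*-422 + 0*28 + 0*-5 + 1*63 + 0*-850 + -2*882 + -1*-94 = 81
p = 5; digits c_i = Σ_j d_{ij}·5^j, 0 ≤ d_{ij} < 5:
  c_1 = 38 = 3·5^0 + 2·5^1 + 1·5^2
  c_2 = 115 = 0·5^0 + 3·5^1 + 4·5^2
  c_3 = 99 = 4·5^0 + 4·5^1 + 3·5^2
  c_4 = 70 = 0·5^0 + 4·5^1 + 2·5^2
  c_5 = 112 = 2·5^0 + 2·5^1 + 4·5^2
  c_6 = 94 = 4·5^0 + 3·5^1 + 3·5^2
  c_7 = 81 = 1·5^0 + 1·5^1 + 3·5^2
Factor λ_0 = (3, 0, 4, 0, 2, 4, 1)
Factor λ_1 = (2, 3, 4, 4, 2, 3, 1)
Factor λ_2 = (1, 4, 3, 2, 4, 3, 3)

((3, 0, 4, 0, 2, 4, 1), (2, 3, 4, 4, 2, 3, 1), (1, 4, 3, 2, 4, 3, 3))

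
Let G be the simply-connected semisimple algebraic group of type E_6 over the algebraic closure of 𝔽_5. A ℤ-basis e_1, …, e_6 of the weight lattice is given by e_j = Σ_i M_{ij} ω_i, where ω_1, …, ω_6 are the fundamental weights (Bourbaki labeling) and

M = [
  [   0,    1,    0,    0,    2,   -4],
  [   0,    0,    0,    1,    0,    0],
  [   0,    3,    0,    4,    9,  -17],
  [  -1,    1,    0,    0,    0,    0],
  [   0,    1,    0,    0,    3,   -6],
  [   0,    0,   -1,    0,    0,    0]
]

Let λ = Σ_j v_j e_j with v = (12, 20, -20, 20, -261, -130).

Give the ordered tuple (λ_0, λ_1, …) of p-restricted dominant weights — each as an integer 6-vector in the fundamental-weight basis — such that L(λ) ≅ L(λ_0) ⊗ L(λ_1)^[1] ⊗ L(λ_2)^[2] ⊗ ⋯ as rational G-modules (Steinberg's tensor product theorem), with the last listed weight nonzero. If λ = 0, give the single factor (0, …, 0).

((3, 0, 1, 3, 2, 0), (3, 4, 0, 1, 3, 4))

In the fundamental-weight basis, λ has coordinates c = M·v (v = (12, 20, -20, 20, -261, -130)):
  c_1 = (0)·(12) + (1)·(20) + (0)·(-20) + (0)·(20) + (2)·(-261) + (-4)·(-130) = 18
  c_2 = (0)·(12) + (0)·(20) + (0)·(-20) + (1)·(20) + (0)·(-261) + (0)·(-130) = 20
  c_3 = (0)·(12) + (3)·(20) + (0)·(-20) + (4)·(20) + (9)·(-261) + (-17)·(-130) = 1
  c_4 = (-1)·(12) + (1)·(20) + (0)·(-20) + (0)·(20) + (0)·(-261) + (0)·(-130) = 8
  c_5 = (0)·(12) + (1)·(20) + (0)·(-20) + (0)·(20) + (3)·(-261) + (-6)·(-130) = 17
  c_6 = (0)·(12) + (0)·(20) + (-1)·(-20) + (0)·(20) + (0)·(-261) + (0)·(-130) = 20
Expand coordinatewise in base 5:
  c_1 = 18 = 3·5^0 + 3·5^1
  c_2 = 20 = 0·5^0 + 4·5^1
  c_3 = 1 = 1·5^0
  c_4 = 8 = 3·5^0 + 1·5^1
  c_5 = 17 = 2·5^0 + 3·5^1
  c_6 = 20 = 0·5^0 + 4·5^1
λ_0 = (3, 0, 1, 3, 2, 0)
λ_1 = (3, 4, 0, 1, 3, 4)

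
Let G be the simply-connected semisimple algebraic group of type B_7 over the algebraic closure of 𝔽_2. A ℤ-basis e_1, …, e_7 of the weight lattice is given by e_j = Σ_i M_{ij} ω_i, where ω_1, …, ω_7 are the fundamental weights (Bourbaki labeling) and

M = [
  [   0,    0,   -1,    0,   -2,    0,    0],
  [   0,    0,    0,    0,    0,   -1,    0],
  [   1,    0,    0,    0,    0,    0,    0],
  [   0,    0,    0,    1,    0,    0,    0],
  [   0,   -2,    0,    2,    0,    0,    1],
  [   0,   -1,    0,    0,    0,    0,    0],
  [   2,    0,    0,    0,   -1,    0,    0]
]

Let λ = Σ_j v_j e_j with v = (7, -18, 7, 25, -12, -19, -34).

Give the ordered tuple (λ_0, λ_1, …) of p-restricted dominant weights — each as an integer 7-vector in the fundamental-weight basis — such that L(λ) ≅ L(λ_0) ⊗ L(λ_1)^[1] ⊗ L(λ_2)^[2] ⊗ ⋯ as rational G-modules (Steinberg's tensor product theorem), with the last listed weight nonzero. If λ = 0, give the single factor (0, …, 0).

((1, 1, 1, 1, 0, 0, 0), (0, 1, 1, 0, 0, 1, 1), (0, 0, 1, 0, 1, 0, 0), (0, 0, 0, 1, 0, 0, 1), (1, 1, 0, 1, 1, 1, 1), (0, 0, 0, 0, 1, 0, 0))

Converting to the ω-basis (c_i = row i of M dotted with v = (7, -18, 7, 25, -12, -19, -34)):
  c_1 = 0·7 + (0)·(-18) + (-1)·(7) + 0·25 + (-2)·(-12) + (0)·(-19) + (0)·(-34) = 17
  c_2 = 0·7 + (0)·(-18) + 0·7 + 0·25 + (0)·(-12) + (-1)·(-19) + (0)·(-34) = 19
  c_3 = 1·7 + (0)·(-18) + 0·7 + 0·25 + (0)·(-12) + (0)·(-19) + (0)·(-34) = 7
  c_4 = 0·7 + (0)·(-18) + 0·7 + 1·25 + (0)·(-12) + (0)·(-19) + (0)·(-34) = 25
  c_5 = 0·7 + (-2)·(-18) + 0·7 + 2·25 + (0)·(-12) + (0)·(-19) + (1)·(-34) = 52
  c_6 = 0·7 + (-1)·(-18) + 0·7 + 0·25 + (0)·(-12) + (0)·(-19) + (0)·(-34) = 18
  c_7 = 2·7 + (0)·(-18) + 0·7 + 0·25 + (-1)·(-12) + (0)·(-19) + (0)·(-34) = 26
Base-2 expansion of each c_i:
  c_1 = 17 = 1·2^0 + 0·2^1 + 0·2^2 + 0·2^3 + 1·2^4
  c_2 = 19 = 1·2^0 + 1·2^1 + 0·2^2 + 0·2^3 + 1·2^4
  c_3 = 7 = 1·2^0 + 1·2^1 + 1·2^2
  c_4 = 25 = 1·2^0 + 0·2^1 + 0·2^2 + 1·2^3 + 1·2^4
  c_5 = 52 = 0·2^0 + 0·2^1 + 1·2^2 + 0·2^3 + 1·2^4 + 1·2^5
  c_6 = 18 = 0·2^0 + 1·2^1 + 0·2^2 + 0·2^3 + 1·2^4
  c_7 = 26 = 0·2^0 + 1·2^1 + 0·2^2 + 1·2^3 + 1·2^4
Factor λ_0 = (1, 1, 1, 1, 0, 0, 0)
Factor λ_1 = (0, 1, 1, 0, 0, 1, 1)
Factor λ_2 = (0, 0, 1, 0, 1, 0, 0)
Factor λ_3 = (0, 0, 0, 1, 0, 0, 1)
Factor λ_4 = (1, 1, 0, 1, 1, 1, 1)
Factor λ_5 = (0, 0, 0, 0, 1, 0, 0)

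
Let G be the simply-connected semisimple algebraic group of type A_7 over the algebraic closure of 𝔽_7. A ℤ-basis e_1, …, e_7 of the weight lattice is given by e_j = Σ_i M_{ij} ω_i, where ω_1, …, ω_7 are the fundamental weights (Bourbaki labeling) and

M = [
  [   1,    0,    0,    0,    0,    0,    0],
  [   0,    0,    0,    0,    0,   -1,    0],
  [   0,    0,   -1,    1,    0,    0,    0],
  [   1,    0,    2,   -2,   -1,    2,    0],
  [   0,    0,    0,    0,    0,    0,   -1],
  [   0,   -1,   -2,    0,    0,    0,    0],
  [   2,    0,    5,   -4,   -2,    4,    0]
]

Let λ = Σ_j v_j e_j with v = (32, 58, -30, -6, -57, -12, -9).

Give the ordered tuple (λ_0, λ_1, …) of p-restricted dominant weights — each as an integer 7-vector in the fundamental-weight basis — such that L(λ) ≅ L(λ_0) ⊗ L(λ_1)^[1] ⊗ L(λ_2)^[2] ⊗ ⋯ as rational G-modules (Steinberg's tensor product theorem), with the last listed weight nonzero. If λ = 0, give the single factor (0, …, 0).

Converting to the ω-basis (c_i = row i of M dotted with v = (32, 58, -30, -6, -57, -12, -9)):
  c_1 = (1)·(32) + (0)·(58) + (0)·(-30) + (0)·(-6) + (0)·(-57) + (0)·(-12) + (0)·(-9) = 32
  c_2 = (0)·(32) + (0)·(58) + (0)·(-30) + (0)·(-6) + (0)·(-57) + (-1)·(-12) + (0)·(-9) = 12
  c_3 = (0)·(32) + (0)·(58) + (-1)·(-30) + (1)·(-6) + (0)·(-57) + (0)·(-12) + (0)·(-9) = 24
  c_4 = (1)·(32) + (0)·(58) + (2)·(-30) + (-2)·(-6) + (-1)·(-57) + (2)·(-12) + (0)·(-9) = 17
  c_5 = (0)·(32) + (0)·(58) + (0)·(-30) + (0)·(-6) + (0)·(-57) + (0)·(-12) + (-1)·(-9) = 9
  c_6 = (0)·(32) + (-1)·(58) + (-2)·(-30) + (0)·(-6) + (0)·(-57) + (0)·(-12) + (0)·(-9) = 2
  c_7 = (2)·(32) + (0)·(58) + (5)·(-30) + (-4)·(-6) + (-2)·(-57) + (4)·(-12) + (0)·(-9) = 4
Base-7 expansion of each c_i:
  c_1 = 32 = 4·7^0 + 4·7^1
  c_2 = 12 = 5·7^0 + 1·7^1
  c_3 = 24 = 3·7^0 + 3·7^1
  c_4 = 17 = 3·7^0 + 2·7^1
  c_5 = 9 = 2·7^0 + 1·7^1
  c_6 = 2 = 2·7^0
  c_7 = 4 = 4·7^0
Factor λ_0 = (4, 5, 3, 3, 2, 2, 4)
Factor λ_1 = (4, 1, 3, 2, 1, 0, 0)

((4, 5, 3, 3, 2, 2, 4), (4, 1, 3, 2, 1, 0, 0))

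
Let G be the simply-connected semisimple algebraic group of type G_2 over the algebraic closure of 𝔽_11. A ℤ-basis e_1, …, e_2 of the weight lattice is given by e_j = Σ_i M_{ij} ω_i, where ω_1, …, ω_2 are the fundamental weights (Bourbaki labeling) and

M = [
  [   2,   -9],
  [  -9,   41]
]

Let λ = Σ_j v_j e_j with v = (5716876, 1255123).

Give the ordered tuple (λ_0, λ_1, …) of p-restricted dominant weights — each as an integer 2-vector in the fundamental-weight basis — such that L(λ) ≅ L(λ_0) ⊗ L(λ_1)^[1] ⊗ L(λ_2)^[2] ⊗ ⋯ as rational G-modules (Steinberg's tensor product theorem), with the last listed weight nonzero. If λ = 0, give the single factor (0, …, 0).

((2, 8), (6, 4), (4, 1), (4, 6), (9, 0))

Compute c_i = Σ_j M_{ij} v_j with v = (5716876, 1255123):
  c_1 = 2*5716876 + -9*1255123 = 137645
  c_2 = -9*5716876 + 41*1255123 = 8159
Base-11 expansion of each c_i:
  c_1 = 137645 = 2·11^0 + 6·11^1 + 4·11^2 + 4·11^3 + 9·11^4
  c_2 = 8159 = 8·11^0 + 4·11^1 + 1·11^2 + 6·11^3
Factor λ_0 = (2, 8)
Factor λ_1 = (6, 4)
Factor λ_2 = (4, 1)
Factor λ_3 = (4, 6)
Factor λ_4 = (9, 0)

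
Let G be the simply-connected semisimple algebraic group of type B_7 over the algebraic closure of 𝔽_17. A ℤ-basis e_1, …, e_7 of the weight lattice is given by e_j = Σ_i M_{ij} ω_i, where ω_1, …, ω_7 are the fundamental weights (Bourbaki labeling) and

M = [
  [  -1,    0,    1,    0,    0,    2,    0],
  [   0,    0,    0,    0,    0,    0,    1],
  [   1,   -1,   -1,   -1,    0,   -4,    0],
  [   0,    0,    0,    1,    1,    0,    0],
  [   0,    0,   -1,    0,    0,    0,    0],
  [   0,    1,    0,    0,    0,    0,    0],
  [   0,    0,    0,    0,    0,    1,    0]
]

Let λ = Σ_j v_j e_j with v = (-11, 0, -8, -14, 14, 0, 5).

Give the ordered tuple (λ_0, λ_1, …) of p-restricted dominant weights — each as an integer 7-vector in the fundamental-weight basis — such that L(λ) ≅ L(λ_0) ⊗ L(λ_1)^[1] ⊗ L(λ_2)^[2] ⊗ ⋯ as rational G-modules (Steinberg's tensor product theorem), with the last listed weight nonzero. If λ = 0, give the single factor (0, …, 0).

Converting to the ω-basis (c_i = row i of M dotted with v = (-11, 0, -8, -14, 14, 0, 5)):
  c_1 = (-1)·(-11) + (0)·(0) + (1)·(-8) + (0)·(-14) + (0)·(14) + (2)·(0) + (0)·(5) = 3
  c_2 = (0)·(-11) + (0)·(0) + (0)·(-8) + (0)·(-14) + (0)·(14) + (0)·(0) + (1)·(5) = 5
  c_3 = (1)·(-11) + (-1)·(0) + (-1)·(-8) + (-1)·(-14) + (0)·(14) + (-4)·(0) + (0)·(5) = 11
  c_4 = (0)·(-11) + (0)·(0) + (0)·(-8) + (1)·(-14) + (1)·(14) + (0)·(0) + (0)·(5) = 0
  c_5 = (0)·(-11) + (0)·(0) + (-1)·(-8) + (0)·(-14) + (0)·(14) + (0)·(0) + (0)·(5) = 8
  c_6 = (0)·(-11) + (1)·(0) + (0)·(-8) + (0)·(-14) + (0)·(14) + (0)·(0) + (0)·(5) = 0
  c_7 = (0)·(-11) + (0)·(0) + (0)·(-8) + (0)·(-14) + (0)·(14) + (1)·(0) + (0)·(5) = 0
Writing each c_i in base p = 17:
  c_1 = 3 = 3·17^0
  c_2 = 5 = 5·17^0
  c_3 = 11 = 11·17^0
  c_4 = 0
  c_5 = 8 = 8·17^0
  c_6 = 0
  c_7 = 0
Factor λ_0 = (3, 5, 11, 0, 8, 0, 0)

((3, 5, 11, 0, 8, 0, 0),)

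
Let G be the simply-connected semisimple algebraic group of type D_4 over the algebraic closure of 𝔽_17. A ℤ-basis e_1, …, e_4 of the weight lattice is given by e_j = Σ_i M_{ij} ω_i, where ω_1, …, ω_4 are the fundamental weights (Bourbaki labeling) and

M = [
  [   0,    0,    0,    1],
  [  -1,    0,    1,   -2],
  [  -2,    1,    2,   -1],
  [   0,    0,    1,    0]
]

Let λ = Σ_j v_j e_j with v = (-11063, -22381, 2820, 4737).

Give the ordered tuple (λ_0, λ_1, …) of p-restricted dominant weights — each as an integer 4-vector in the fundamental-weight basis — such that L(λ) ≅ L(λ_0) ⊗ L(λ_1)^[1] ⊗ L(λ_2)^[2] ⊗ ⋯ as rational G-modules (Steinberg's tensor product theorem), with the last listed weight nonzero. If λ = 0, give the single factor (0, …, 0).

ω-coordinates c = M·v, v = (-11063, -22381, 2820, 4737):
  c_1 = (0)·(-11063) + (0)·(-22381) + (0)·(2820) + (1)·(4737) = 4737
  c_2 = (-1)·(-11063) + (0)·(-22381) + (1)·(2820) + (-2)·(4737) = 4409
  c_3 = (-2)·(-11063) + (1)·(-22381) + (2)·(2820) + (-1)·(4737) = 648
  c_4 = (0)·(-11063) + (0)·(-22381) + (1)·(2820) + (0)·(4737) = 2820
Writing each c_i in base p = 17:
  c_1 = 4737 = 11·17^0 + 6·17^1 + 16·17^2
  c_2 = 4409 = 6·17^0 + 4·17^1 + 15·17^2
  c_3 = 648 = 2·17^0 + 4·17^1 + 2·17^2
  c_4 = 2820 = 15·17^0 + 12·17^1 + 9·17^2
p-restricted factor λ_0 = (11, 6, 2, 15)
p-restricted factor λ_1 = (6, 4, 4, 12)
p-restricted factor λ_2 = (16, 15, 2, 9)

((11, 6, 2, 15), (6, 4, 4, 12), (16, 15, 2, 9))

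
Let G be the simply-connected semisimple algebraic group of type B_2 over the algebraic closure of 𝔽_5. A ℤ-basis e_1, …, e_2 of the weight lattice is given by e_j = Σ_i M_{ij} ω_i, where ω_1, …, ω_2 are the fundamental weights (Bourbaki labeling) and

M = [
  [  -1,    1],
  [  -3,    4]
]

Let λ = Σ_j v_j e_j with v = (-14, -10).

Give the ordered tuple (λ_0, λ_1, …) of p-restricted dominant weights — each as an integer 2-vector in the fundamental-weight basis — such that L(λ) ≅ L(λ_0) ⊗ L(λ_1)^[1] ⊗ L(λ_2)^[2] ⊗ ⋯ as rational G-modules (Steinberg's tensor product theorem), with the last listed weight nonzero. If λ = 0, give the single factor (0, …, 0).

Change of basis e → ω: c = M·v where v = (-14, -10):
  c_1 = -1*-14 + 1*-10 = 4
  c_2 = -3*-14 + 4*-10 = 2
Base-5 expansion of each c_i:
  c_1 = 4 = 4·5^0
  c_2 = 2 = 2·5^0
p-restricted factor λ_0 = (4, 2)

((4, 2),)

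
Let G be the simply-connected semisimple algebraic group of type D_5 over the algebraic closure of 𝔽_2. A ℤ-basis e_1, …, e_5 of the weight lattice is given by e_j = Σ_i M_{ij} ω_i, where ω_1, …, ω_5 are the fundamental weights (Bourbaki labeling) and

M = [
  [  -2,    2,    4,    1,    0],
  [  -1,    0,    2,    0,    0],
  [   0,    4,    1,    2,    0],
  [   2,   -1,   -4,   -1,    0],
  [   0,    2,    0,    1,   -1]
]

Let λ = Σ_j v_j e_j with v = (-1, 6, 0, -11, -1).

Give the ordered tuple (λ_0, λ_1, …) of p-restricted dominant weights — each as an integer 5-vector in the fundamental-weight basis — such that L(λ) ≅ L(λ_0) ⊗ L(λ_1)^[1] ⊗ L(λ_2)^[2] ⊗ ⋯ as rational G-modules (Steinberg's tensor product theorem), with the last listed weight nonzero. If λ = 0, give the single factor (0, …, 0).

In the fundamental-weight basis, λ has coordinates c = M·v (v = (-1, 6, 0, -11, -1)):
  c_1 = -2*-1 + 2*6 + 4*0 + 1*-11 + 0*-1 = 3
  c_2 = -1*-1 + 0*6 + 2*0 + 0*-11 + 0*-1 = 1
  c_3 = 0*-1 + 4*6 + 1*0 + 2*-11 + 0*-1 = 2
  c_4 = 2*-1 + -1*6 + -4*0 + -1*-11 + 0*-1 = 3
  c_5 = 0*-1 + 2*6 + 0*0 + 1*-11 + -1*-1 = 2
Writing each c_i in base p = 2:
  c_1 = 3 = 1·2^0 + 1·2^1
  c_2 = 1 = 1·2^0
  c_3 = 2 = 0·2^0 + 1·2^1
  c_4 = 3 = 1·2^0 + 1·2^1
  c_5 = 2 = 0·2^0 + 1·2^1
Factor λ_0 = (1, 1, 0, 1, 0)
Factor λ_1 = (1, 0, 1, 1, 1)

((1, 1, 0, 1, 0), (1, 0, 1, 1, 1))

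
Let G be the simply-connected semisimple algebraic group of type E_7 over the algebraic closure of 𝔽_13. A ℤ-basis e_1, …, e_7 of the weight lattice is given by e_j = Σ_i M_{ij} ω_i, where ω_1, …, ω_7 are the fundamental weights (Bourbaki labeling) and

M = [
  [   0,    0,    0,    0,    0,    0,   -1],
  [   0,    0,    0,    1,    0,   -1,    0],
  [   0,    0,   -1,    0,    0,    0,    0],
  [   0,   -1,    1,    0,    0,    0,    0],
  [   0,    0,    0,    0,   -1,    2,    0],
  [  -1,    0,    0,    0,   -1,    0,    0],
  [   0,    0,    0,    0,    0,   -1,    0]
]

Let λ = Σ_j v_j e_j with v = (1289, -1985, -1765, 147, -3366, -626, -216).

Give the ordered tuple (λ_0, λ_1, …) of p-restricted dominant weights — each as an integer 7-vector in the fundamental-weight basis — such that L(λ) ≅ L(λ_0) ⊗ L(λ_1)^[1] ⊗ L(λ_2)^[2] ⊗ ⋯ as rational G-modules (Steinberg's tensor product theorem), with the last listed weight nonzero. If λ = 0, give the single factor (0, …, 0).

In the fundamental-weight basis, λ has coordinates c = M·v (v = (1289, -1985, -1765, 147, -3366, -626, -216)):
  c_1 = (0)·(1289) + (0)·(-1985) + (0)·(-1765) + (0)·(147) + (0)·(-3366) + (0)·(-626) + (-1)·(-216) = 216
  c_2 = (0)·(1289) + (0)·(-1985) + (0)·(-1765) + (1)·(147) + (0)·(-3366) + (-1)·(-626) + (0)·(-216) = 773
  c_3 = (0)·(1289) + (0)·(-1985) + (-1)·(-1765) + (0)·(147) + (0)·(-3366) + (0)·(-626) + (0)·(-216) = 1765
  c_4 = (0)·(1289) + (-1)·(-1985) + (1)·(-1765) + (0)·(147) + (0)·(-3366) + (0)·(-626) + (0)·(-216) = 220
  c_5 = (0)·(1289) + (0)·(-1985) + (0)·(-1765) + (0)·(147) + (-1)·(-3366) + (2)·(-626) + (0)·(-216) = 2114
  c_6 = (-1)·(1289) + (0)·(-1985) + (0)·(-1765) + (0)·(147) + (-1)·(-3366) + (0)·(-626) + (0)·(-216) = 2077
  c_7 = (0)·(1289) + (0)·(-1985) + (0)·(-1765) + (0)·(147) + (0)·(-3366) + (-1)·(-626) + (0)·(-216) = 626
Base-13 expansion of each c_i:
  c_1 = 216 = 8·13^0 + 3·13^1 + 1·13^2
  c_2 = 773 = 6·13^0 + 7·13^1 + 4·13^2
  c_3 = 1765 = 10·13^0 + 5·13^1 + 10·13^2
  c_4 = 220 = 12·13^0 + 3·13^1 + 1·13^2
  c_5 = 2114 = 8·13^0 + 6·13^1 + 12·13^2
  c_6 = 2077 = 10·13^0 + 3·13^1 + 12·13^2
  c_7 = 626 = 2·13^0 + 9·13^1 + 3·13^2
Factor λ_0 = (8, 6, 10, 12, 8, 10, 2)
Factor λ_1 = (3, 7, 5, 3, 6, 3, 9)
Factor λ_2 = (1, 4, 10, 1, 12, 12, 3)

((8, 6, 10, 12, 8, 10, 2), (3, 7, 5, 3, 6, 3, 9), (1, 4, 10, 1, 12, 12, 3))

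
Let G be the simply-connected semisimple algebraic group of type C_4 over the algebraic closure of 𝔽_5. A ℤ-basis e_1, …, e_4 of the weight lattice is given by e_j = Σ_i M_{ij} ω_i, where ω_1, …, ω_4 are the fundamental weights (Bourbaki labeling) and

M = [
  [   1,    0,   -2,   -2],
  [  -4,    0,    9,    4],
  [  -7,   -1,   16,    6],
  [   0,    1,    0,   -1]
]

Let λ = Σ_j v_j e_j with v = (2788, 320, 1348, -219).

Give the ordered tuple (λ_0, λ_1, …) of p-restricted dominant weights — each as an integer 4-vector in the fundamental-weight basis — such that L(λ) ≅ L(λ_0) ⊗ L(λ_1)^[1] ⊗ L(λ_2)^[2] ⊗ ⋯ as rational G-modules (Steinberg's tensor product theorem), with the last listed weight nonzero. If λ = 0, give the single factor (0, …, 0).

Change of basis e → ω: c = M·v where v = (2788, 320, 1348, -219):
  c_1 = 1·2788 + 0·320 + (-2)·(1348) + (-2)·(-219) = 530
  c_2 = (-4)·(2788) + 0·320 + 9·1348 + (4)·(-219) = 104
  c_3 = (-7)·(2788) + (-1)·(320) + 16·1348 + (6)·(-219) = 418
  c_4 = 0·2788 + 1·320 + 0·1348 + (-1)·(-219) = 539
Expand coordinatewise in base 5:
  c_1 = 530 = 0·5^0 + 1·5^1 + 1·5^2 + 4·5^3
  c_2 = 104 = 4·5^0 + 0·5^1 + 4·5^2
  c_3 = 418 = 3·5^0 + 3·5^1 + 1·5^2 + 3·5^3
  c_4 = 539 = 4·5^0 + 2·5^1 + 1·5^2 + 4·5^3
λ_0 = (0, 4, 3, 4)
λ_1 = (1, 0, 3, 2)
λ_2 = (1, 4, 1, 1)
λ_3 = (4, 0, 3, 4)

((0, 4, 3, 4), (1, 0, 3, 2), (1, 4, 1, 1), (4, 0, 3, 4))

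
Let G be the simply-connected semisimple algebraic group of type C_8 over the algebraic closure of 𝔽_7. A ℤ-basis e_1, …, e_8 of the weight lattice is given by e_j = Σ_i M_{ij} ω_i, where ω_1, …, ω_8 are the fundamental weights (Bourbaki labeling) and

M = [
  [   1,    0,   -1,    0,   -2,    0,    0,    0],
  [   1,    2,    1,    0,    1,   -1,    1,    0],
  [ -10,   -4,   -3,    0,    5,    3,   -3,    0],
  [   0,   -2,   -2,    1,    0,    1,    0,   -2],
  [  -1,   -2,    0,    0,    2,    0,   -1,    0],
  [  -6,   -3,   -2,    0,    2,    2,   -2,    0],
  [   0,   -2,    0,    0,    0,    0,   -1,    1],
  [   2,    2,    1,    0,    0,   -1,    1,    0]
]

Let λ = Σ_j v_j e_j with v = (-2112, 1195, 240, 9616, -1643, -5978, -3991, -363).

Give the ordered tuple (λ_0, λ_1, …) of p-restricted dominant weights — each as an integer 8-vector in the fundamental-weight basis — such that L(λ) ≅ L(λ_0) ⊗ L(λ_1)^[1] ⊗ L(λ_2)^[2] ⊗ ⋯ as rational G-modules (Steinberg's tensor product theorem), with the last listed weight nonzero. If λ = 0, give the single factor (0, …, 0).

Converting to the ω-basis (c_i = row i of M dotted with v = (-2112, 1195, 240, 9616, -1643, -5978, -3991, -363)):
  c_1 = 1*-2112 + 0*1195 + -1*240 + 0*9616 + -2*-1643 + 0*-5978 + 0*-3991 + 0*-363 = 934
  c_2 = 1*-2112 + 2*1195 + 1*240 + 0*9616 + 1*-1643 + -1*-5978 + 1*-3991 + 0*-363 = 862
  c_3 = -10*-2112 + -4*1195 + -3*240 + 0*9616 + 5*-1643 + 3*-5978 + -3*-3991 + 0*-363 = 1444
  c_4 = 0*-2112 + -2*1195 + -2*240 + 1*9616 + 0*-1643 + 1*-5978 + 0*-3991 + -2*-363 = 1494
  c_5 = -1*-2112 + -2*1195 + 0*240 + 0*9616 + 2*-1643 + 0*-5978 + -1*-3991 + 0*-363 = 427
  c_6 = -6*-2112 + -3*1195 + -2*240 + 0*9616 + 2*-1643 + 2*-5978 + -2*-3991 + 0*-363 = 1347
  c_7 = 0*-2112 + -2*1195 + 0*240 + 0*9616 + 0*-1643 + 0*-5978 + -1*-3991 + 1*-363 = 1238
  c_8 = 2*-2112 + 2*1195 + 1*240 + 0*9616 + 0*-1643 + -1*-5978 + 1*-3991 + 0*-363 = 393
p = 7; digits c_i = Σ_j d_{ij}·7^j, 0 ≤ d_{ij} < 7:
  c_1 = 934 = 3·7^0 + 0·7^1 + 5·7^2 + 2·7^3
  c_2 = 862 = 1·7^0 + 4·7^1 + 3·7^2 + 2·7^3
  c_3 = 1444 = 2·7^0 + 3·7^1 + 1·7^2 + 4·7^3
  c_4 = 1494 = 3·7^0 + 3·7^1 + 2·7^2 + 4·7^3
  c_5 = 427 = 0·7^0 + 5·7^1 + 1·7^2 + 1·7^3
  c_6 = 1347 = 3·7^0 + 3·7^1 + 6·7^2 + 3·7^3
  c_7 = 1238 = 6·7^0 + 1·7^1 + 4·7^2 + 3·7^3
  c_8 = 393 = 1·7^0 + 0·7^1 + 1·7^2 + 1·7^3
Factor λ_0 = (3, 1, 2, 3, 0, 3, 6, 1)
Factor λ_1 = (0, 4, 3, 3, 5, 3, 1, 0)
Factor λ_2 = (5, 3, 1, 2, 1, 6, 4, 1)
Factor λ_3 = (2, 2, 4, 4, 1, 3, 3, 1)

((3, 1, 2, 3, 0, 3, 6, 1), (0, 4, 3, 3, 5, 3, 1, 0), (5, 3, 1, 2, 1, 6, 4, 1), (2, 2, 4, 4, 1, 3, 3, 1))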